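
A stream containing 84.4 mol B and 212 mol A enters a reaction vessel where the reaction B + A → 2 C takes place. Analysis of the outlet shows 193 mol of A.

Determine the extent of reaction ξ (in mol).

For A: n = n₀ − 1ξ → 193 = 212 − 1ξ, giving ξ = 19 mol.
Outlet amounts (n = n₀ + ν ξ):
  B: 84.4 − 1(19) = 65.4
  A: 212 − 1(19) = 193
  C: 0 + 2(19) = 38

ξ = 19 mol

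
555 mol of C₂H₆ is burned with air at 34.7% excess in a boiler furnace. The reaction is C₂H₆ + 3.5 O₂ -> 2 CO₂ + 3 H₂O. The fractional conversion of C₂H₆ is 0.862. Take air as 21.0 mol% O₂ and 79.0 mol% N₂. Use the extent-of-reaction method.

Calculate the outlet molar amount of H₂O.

Stoichiometric O₂ = 3.5 × 555 = 1942 mol; O₂ fed = 1942 × 1.347 = 2617 mol.
N₂ fed = 2617 × 79/21 = 9843 mol.
Fuel reacted = 0.862 × 555 → ξ = 478.4 mol.
Outlet (n = n₀ + ν ξ):
  C₂H₆: 555 − 1(478.4) = 76.59
  O₂: 2617 − 3.5(478.4) = 942.1
  N₂: 9843 (inert)
  CO₂: 0 + 2(478.4) = 956.8
  H₂O: 0 + 3(478.4) = 1435

1440 mol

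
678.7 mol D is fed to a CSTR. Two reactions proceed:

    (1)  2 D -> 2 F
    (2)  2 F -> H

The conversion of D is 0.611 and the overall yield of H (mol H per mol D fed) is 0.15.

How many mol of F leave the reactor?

Conversion of D: D consumed = 2ξ₁ = 0.611 × 678.7 → ξ₁ = 207.3 mol.
Yield of H: 1ξ₂ / 678.7 = 0.15 → ξ₂ = 101.8 mol.
Outlet amounts (n = n₀ + Σ ν·ξ):
  D: 678.7 − 2(207.3) = 264
  F: 0 + 2(207.3) − 2(101.8) = 211.1
  H: 0 + 1(101.8) = 101.8

211 mol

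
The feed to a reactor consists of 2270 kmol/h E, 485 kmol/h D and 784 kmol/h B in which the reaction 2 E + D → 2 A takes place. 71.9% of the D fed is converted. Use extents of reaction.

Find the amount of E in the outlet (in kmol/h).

D reacted = 0.719 × 485 = 348.7 kmol/h; ν_D = −1, so ξ = 348.7/1 = 348.7 kmol/h.
Outlet amounts (n = n₀ + ν ξ):
  E: 2270 − 2(348.7) = 1573
  D: 485 − 1(348.7) = 136.3
  A: 0 + 2(348.7) = 697.4
  B: 784 (inert)

1570 kmol/h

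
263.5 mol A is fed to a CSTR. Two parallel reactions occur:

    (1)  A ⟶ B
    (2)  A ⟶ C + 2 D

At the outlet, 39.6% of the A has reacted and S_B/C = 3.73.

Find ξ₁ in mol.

ξ₁ = 82.3 mol

Conversion of A: A consumed = 0.396 × 263.5 = 104.3 mol = 1ξ₁ + 1ξ₂.
Selectivity: 1ξ₁ / (1ξ₂) = 3.73 → ξ₁ = 3.73 ξ₂.
Substitute: (1·3.73 + 1) ξ₂ = 104.3 → ξ₂ = 22.06 mol, ξ₁ = 82.29 mol.
Outlet amounts (n = n₀ + Σ ν·ξ):
  A: 263.5 − 1(82.29) − 1(22.06) = 159.2
  B: 0 + 1(82.29) = 82.29
  C: 0 + 1(22.06) = 22.06
  D: 0 + 2(22.06) = 44.12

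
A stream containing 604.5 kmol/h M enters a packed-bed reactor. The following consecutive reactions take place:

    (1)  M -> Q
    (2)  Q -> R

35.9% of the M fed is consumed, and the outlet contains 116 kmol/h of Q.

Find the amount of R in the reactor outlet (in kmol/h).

101 kmol/h

Conversion of M: M consumed = 1ξ₁ = 0.359 × 604.5 → ξ₁ = 217 kmol/h.
Q balance: n_Q = 0 + 1ξ₁ − 1ξ₂ = 116 → ξ₂ = (1·217 − 116)/1 = 101 kmol/h.
Outlet amounts (n = n₀ + Σ ν·ξ):
  M: 604.5 − 1(217) = 387.5
  Q: 0 + 1(217) − 1(101) = 116
  R: 0 + 1(101) = 101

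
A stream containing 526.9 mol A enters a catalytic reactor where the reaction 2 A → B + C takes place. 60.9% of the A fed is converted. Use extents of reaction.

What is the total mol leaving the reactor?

527 mol

A reacted = 0.609 × 526.9 = 320.9 mol; ν_A = −2, so ξ = 320.9/2 = 160.4 mol.
Outlet amounts (n = n₀ + ν ξ):
  A: 526.9 − 2(160.4) = 206
  B: 0 + 1(160.4) = 160.4
  C: 0 + 1(160.4) = 160.4
Total out = 206 + 160.4 + 160.4 = 526.9 mol.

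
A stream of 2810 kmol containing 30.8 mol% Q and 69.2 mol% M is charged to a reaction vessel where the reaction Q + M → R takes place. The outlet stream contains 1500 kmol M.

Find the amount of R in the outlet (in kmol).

For M: n = n₀ − 1ξ → 1500 = 1945 − 1ξ, giving ξ = 444.5 kmol.
Outlet amounts (n = n₀ + ν ξ):
  Q: 865.5 − 1(444.5) = 421
  M: 1945 − 1(444.5) = 1500
  R: 0 + 1(444.5) = 444.5

445 kmol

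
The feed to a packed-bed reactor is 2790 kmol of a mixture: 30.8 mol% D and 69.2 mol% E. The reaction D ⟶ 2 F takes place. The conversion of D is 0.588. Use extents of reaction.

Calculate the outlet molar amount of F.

D reacted = 0.588 × 859.3 = 505.3 kmol; ν_D = −1, so ξ = 505.3/1 = 505.3 kmol.
Outlet amounts (n = n₀ + ν ξ):
  D: 859.3 − 1(505.3) = 354
  F: 0 + 2(505.3) = 1011
  E: 1931 (inert)

1010 kmol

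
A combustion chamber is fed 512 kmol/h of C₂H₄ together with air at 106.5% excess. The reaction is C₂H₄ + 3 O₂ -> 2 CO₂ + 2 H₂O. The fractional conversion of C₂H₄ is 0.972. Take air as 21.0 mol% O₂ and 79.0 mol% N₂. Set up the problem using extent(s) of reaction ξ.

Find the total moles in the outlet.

15600 kmol/h

Stoichiometric O₂ = 3 × 512 = 1536 kmol/h; O₂ fed = 1536 × 2.065 = 3172 kmol/h.
N₂ fed = 3172 × 79/21 = 11930 kmol/h.
Fuel reacted = 0.972 × 512 → ξ = 497.7 kmol/h.
Outlet (n = n₀ + ν ξ):
  C₂H₄: 512 − 1(497.7) = 14.34
  O₂: 3172 − 3(497.7) = 1679
  N₂: 11930 (inert)
  CO₂: 0 + 2(497.7) = 995.3
  H₂O: 0 + 2(497.7) = 995.3
Total out = 14.34 + 1679 + 11930 + 995.3 + 995.3 = 15620 kmol/h.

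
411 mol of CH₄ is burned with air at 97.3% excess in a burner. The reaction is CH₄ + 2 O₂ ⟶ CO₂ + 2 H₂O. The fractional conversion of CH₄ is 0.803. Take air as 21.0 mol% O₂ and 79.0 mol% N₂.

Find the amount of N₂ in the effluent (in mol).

Stoichiometric O₂ = 2 × 411 = 822 mol; O₂ fed = 822 × 1.973 = 1622 mol.
N₂ fed = 1622 × 79/21 = 6101 mol.
Fuel reacted = 0.803 × 411 → ξ = 330 mol.
Outlet (n = n₀ + ν ξ):
  CH₄: 411 − 1(330) = 80.97
  O₂: 1622 − 2(330) = 961.7
  N₂: 6101 (inert)
  CO₂: 0 + 1(330) = 330
  H₂O: 0 + 2(330) = 660.1

6100 mol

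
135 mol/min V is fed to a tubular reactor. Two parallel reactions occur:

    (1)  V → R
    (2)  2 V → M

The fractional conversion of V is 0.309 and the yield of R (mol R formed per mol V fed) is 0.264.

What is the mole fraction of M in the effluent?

0.023

Yield of R: 1ξ₁ / 135 = 0.264 → ξ₁ = 35.64 mol/min.
Conversion of V: 1ξ₁ + 2ξ₂ = 0.309 × 135 = 41.71 → ξ₂ = 3.037 mol/min.
Outlet amounts (n = n₀ + Σ ν·ξ):
  V: 135 − 1(35.64) − 2(3.037) = 93.28
  R: 0 + 1(35.64) = 35.64
  M: 0 + 1(3.037) = 3.037
Total out = 132 mol/min; y_M = 3.037 / 132 = 0.02302.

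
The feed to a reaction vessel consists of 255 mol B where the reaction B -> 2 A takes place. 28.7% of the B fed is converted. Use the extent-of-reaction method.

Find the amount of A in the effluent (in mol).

B reacted = 0.287 × 255 = 73.18 mol; ν_B = −1, so ξ = 73.18/1 = 73.18 mol.
Outlet amounts (n = n₀ + ν ξ):
  B: 255 − 1(73.18) = 181.8
  A: 0 + 2(73.18) = 146.4

146 mol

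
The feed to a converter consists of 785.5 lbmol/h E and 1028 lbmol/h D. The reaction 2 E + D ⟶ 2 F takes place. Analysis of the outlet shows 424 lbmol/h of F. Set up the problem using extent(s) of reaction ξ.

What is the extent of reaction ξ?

For F: n = n₀ + 2ξ → 424 = 0 + 2ξ, giving ξ = 212 lbmol/h.
Outlet amounts (n = n₀ + ν ξ):
  E: 785.5 − 2(212) = 361.5
  D: 1028 − 1(212) = 816
  F: 0 + 2(212) = 424

ξ = 212 lbmol/h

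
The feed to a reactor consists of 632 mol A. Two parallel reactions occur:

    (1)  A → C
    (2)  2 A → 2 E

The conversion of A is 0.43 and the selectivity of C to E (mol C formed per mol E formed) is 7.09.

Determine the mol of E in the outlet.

33.6 mol

Conversion of A: A consumed = 0.43 × 632 = 271.8 mol = 1ξ₁ + 2ξ₂.
Selectivity: 1ξ₁ / (2ξ₂) = 7.09 → ξ₁ = 14.18 ξ₂.
Substitute: (1·14.18 + 2) ξ₂ = 271.8 → ξ₂ = 16.8 mol, ξ₁ = 238.2 mol.
Outlet amounts (n = n₀ + Σ ν·ξ):
  A: 632 − 1(238.2) − 2(16.8) = 360.2
  C: 0 + 1(238.2) = 238.2
  E: 0 + 2(16.8) = 33.59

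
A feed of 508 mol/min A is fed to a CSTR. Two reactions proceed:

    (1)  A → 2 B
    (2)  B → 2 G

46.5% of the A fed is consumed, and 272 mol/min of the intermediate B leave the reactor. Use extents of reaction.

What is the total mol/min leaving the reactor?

945 mol/min

Conversion of A: A consumed = 1ξ₁ = 0.465 × 508 → ξ₁ = 236.2 mol/min.
B balance: n_B = 0 + 2ξ₁ − 1ξ₂ = 272 → ξ₂ = (2·236.2 − 272)/1 = 200.4 mol/min.
Outlet amounts (n = n₀ + Σ ν·ξ):
  A: 508 − 1(236.2) = 271.8
  B: 0 + 2(236.2) − 1(200.4) = 272
  G: 0 + 2(200.4) = 400.9
Total out = 271.8 + 272 + 400.9 = 944.7 mol/min.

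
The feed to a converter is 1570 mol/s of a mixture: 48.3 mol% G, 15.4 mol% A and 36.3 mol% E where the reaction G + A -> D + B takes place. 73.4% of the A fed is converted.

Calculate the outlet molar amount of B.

A reacted = 0.734 × 241.8 = 177.5 mol/s; ν_A = −1, so ξ = 177.5/1 = 177.5 mol/s.
Outlet amounts (n = n₀ + ν ξ):
  G: 758.3 − 1(177.5) = 580.8
  A: 241.8 − 1(177.5) = 64.31
  D: 0 + 1(177.5) = 177.5
  B: 0 + 1(177.5) = 177.5
  E: 569.9 (inert)

177 mol/s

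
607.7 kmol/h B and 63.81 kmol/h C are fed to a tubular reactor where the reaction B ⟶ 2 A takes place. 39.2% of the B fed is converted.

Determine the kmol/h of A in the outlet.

476 kmol/h

B reacted = 0.392 × 607.7 = 238.2 kmol/h; ν_B = −1, so ξ = 238.2/1 = 238.2 kmol/h.
Outlet amounts (n = n₀ + ν ξ):
  B: 607.7 − 1(238.2) = 369.5
  A: 0 + 2(238.2) = 476.4
  C: 63.81 (inert)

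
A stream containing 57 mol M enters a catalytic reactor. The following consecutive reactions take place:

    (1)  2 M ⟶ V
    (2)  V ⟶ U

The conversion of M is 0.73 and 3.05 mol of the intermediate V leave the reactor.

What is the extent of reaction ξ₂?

Conversion of M: M consumed = 2ξ₁ = 0.73 × 57 → ξ₁ = 20.8 mol.
V balance: n_V = 0 + 1ξ₁ − 1ξ₂ = 3.05 → ξ₂ = (1·20.8 − 3.05)/1 = 17.75 mol.
Outlet amounts (n = n₀ + Σ ν·ξ):
  M: 57 − 2(20.8) = 15.39
  V: 0 + 1(20.8) − 1(17.75) = 3.05
  U: 0 + 1(17.75) = 17.75

ξ₂ = 17.8 mol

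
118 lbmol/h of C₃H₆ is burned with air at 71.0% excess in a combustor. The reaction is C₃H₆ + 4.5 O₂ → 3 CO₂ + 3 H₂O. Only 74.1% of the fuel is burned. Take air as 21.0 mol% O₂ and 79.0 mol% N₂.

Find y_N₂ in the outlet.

Stoichiometric O₂ = 4.5 × 118 = 531 lbmol/h; O₂ fed = 531 × 1.710 = 908 lbmol/h.
N₂ fed = 908 × 79/21 = 3416 lbmol/h.
Fuel reacted = 0.741 × 118 → ξ = 87.44 lbmol/h.
Outlet (n = n₀ + ν ξ):
  C₃H₆: 118 − 1(87.44) = 30.56
  O₂: 908 − 4.5(87.44) = 514.5
  N₂: 3416 (inert)
  CO₂: 0 + 3(87.44) = 262.3
  H₂O: 0 + 3(87.44) = 262.3
Total out = 4486 lbmol/h; y_N₂ = 3416 / 4486 = 0.7615.

0.762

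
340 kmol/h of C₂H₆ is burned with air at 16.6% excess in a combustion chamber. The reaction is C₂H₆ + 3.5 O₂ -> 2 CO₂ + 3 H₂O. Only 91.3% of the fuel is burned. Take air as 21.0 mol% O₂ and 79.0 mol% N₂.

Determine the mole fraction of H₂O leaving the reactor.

0.131

Stoichiometric O₂ = 3.5 × 340 = 1190 kmol/h; O₂ fed = 1190 × 1.166 = 1388 kmol/h.
N₂ fed = 1388 × 79/21 = 5220 kmol/h.
Fuel reacted = 0.913 × 340 → ξ = 310.4 kmol/h.
Outlet (n = n₀ + ν ξ):
  C₂H₆: 340 − 1(310.4) = 29.58
  O₂: 1388 − 3.5(310.4) = 301.1
  N₂: 5220 (inert)
  CO₂: 0 + 2(310.4) = 620.8
  H₂O: 0 + 3(310.4) = 931.3
Total out = 7103 kmol/h; y_H₂O = 931.3 / 7103 = 0.1311.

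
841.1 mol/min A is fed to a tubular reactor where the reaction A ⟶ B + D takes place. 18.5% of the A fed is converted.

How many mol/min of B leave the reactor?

156 mol/min

A reacted = 0.185 × 841.1 = 155.6 mol/min; ν_A = −1, so ξ = 155.6/1 = 155.6 mol/min.
Outlet amounts (n = n₀ + ν ξ):
  A: 841.1 − 1(155.6) = 685.5
  B: 0 + 1(155.6) = 155.6
  D: 0 + 1(155.6) = 155.6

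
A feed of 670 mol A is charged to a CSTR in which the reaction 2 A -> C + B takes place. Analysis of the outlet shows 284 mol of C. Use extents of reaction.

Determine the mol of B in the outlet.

For C: n = n₀ + 1ξ → 284 = 0 + 1ξ, giving ξ = 284 mol.
Outlet amounts (n = n₀ + ν ξ):
  A: 670 − 2(284) = 102
  C: 0 + 1(284) = 284
  B: 0 + 1(284) = 284

284 mol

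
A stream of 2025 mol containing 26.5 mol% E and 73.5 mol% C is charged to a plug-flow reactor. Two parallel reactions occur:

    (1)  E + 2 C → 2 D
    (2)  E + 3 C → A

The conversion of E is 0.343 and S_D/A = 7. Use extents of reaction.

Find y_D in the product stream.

Conversion of E: E consumed = 0.343 × 536.6 = 184.1 mol = 1ξ₁ + 1ξ₂.
Selectivity: 2ξ₁ / (1ξ₂) = 7 → ξ₁ = 3.5 ξ₂.
Substitute: (1·3.5 + 1) ξ₂ = 184.1 → ξ₂ = 40.9 mol, ξ₁ = 143.2 mol.
Outlet amounts (n = n₀ + Σ ν·ξ):
  E: 536.6 − 1(143.2) − 1(40.9) = 352.6
  C: 1488 − 2(143.2) − 3(40.9) = 1079
  D: 0 + 2(143.2) = 286.3
  A: 0 + 1(40.9) = 40.9
Total out = 1759 mol; y_D = 286.3 / 1759 = 0.1628.

0.163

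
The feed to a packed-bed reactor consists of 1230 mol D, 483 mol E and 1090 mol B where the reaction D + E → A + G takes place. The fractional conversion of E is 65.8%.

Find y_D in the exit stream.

0.325

E reacted = 0.658 × 483 = 317.8 mol; ν_E = −1, so ξ = 317.8/1 = 317.8 mol.
Outlet amounts (n = n₀ + ν ξ):
  D: 1230 − 1(317.8) = 912.2
  E: 483 − 1(317.8) = 165.2
  A: 0 + 1(317.8) = 317.8
  G: 0 + 1(317.8) = 317.8
  B: 1090 (inert)
Total out = 2803 mol; y_D = 912.2 / 2803 = 0.3254.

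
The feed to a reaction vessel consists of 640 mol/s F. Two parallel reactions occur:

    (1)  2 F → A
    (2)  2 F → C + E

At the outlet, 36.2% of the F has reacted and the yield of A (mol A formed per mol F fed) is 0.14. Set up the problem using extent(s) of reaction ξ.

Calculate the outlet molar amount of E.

26.2 mol/s

Yield of A: 1ξ₁ / 640 = 0.14 → ξ₁ = 89.6 mol/s.
Conversion of F: 2ξ₁ + 2ξ₂ = 0.362 × 640 = 231.7 → ξ₂ = 26.24 mol/s.
Outlet amounts (n = n₀ + Σ ν·ξ):
  F: 640 − 2(89.6) − 2(26.24) = 408.3
  A: 0 + 1(89.6) = 89.6
  C: 0 + 1(26.24) = 26.24
  E: 0 + 1(26.24) = 26.24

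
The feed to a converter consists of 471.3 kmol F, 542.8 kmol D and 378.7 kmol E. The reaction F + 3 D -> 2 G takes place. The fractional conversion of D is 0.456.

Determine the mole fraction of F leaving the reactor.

0.317

D reacted = 0.456 × 542.8 = 247.5 kmol; ν_D = −3, so ξ = 247.5/3 = 82.51 kmol.
Outlet amounts (n = n₀ + ν ξ):
  F: 471.3 − 1(82.51) = 388.8
  D: 542.8 − 3(82.51) = 295.3
  G: 0 + 2(82.51) = 165
  E: 378.7 (inert)
Total out = 1228 kmol; y_F = 388.8 / 1228 = 0.3167.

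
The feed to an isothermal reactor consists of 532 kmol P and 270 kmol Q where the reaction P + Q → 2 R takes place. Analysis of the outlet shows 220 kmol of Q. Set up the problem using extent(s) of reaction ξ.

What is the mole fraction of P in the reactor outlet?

For Q: n = n₀ − 1ξ → 220 = 270 − 1ξ, giving ξ = 50 kmol.
Outlet amounts (n = n₀ + ν ξ):
  P: 532 − 1(50) = 482
  Q: 270 − 1(50) = 220
  R: 0 + 2(50) = 100
Total out = 802 kmol; y_P = 482 / 802 = 0.601.

0.601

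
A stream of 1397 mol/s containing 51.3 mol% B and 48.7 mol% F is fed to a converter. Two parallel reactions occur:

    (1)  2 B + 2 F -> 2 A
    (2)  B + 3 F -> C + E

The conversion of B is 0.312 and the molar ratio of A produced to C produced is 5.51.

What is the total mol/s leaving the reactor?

Conversion of B: B consumed = 0.312 × 716.7 = 223.6 mol/s = 2ξ₁ + 1ξ₂.
Selectivity: 2ξ₁ / (1ξ₂) = 5.51 → ξ₁ = 2.755 ξ₂.
Substitute: (2·2.755 + 1) ξ₂ = 223.6 → ξ₂ = 34.35 mol/s, ξ₁ = 94.63 mol/s.
Outlet amounts (n = n₀ + Σ ν·ξ):
  B: 716.7 − 2(94.63) − 1(34.35) = 493.1
  F: 680.3 − 2(94.63) − 3(34.35) = 388
  A: 0 + 2(94.63) = 189.3
  C: 0 + 1(34.35) = 34.35
  E: 0 + 1(34.35) = 34.35
Total out = 493.1 + 388 + 189.3 + 34.35 + 34.35 = 1139 mol/s.

1140 mol/s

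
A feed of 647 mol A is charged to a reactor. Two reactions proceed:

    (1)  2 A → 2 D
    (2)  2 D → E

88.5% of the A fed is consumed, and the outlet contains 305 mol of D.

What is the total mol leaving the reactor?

513 mol

Conversion of A: A consumed = 2ξ₁ = 0.885 × 647 → ξ₁ = 286.3 mol.
D balance: n_D = 0 + 2ξ₁ − 2ξ₂ = 305 → ξ₂ = (2·286.3 − 305)/2 = 133.8 mol.
Outlet amounts (n = n₀ + Σ ν·ξ):
  A: 647 − 2(286.3) = 74.4
  D: 0 + 2(286.3) − 2(133.8) = 305
  E: 0 + 1(133.8) = 133.8
Total out = 74.4 + 305 + 133.8 = 513.2 mol.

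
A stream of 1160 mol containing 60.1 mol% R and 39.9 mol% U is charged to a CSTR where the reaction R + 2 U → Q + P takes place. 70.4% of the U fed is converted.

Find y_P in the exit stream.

0.163

U reacted = 0.704 × 462.8 = 325.8 mol; ν_U = −2, so ξ = 325.8/2 = 162.9 mol.
Outlet amounts (n = n₀ + ν ξ):
  R: 697.2 − 1(162.9) = 534.2
  U: 462.8 − 2(162.9) = 137
  Q: 0 + 1(162.9) = 162.9
  P: 0 + 1(162.9) = 162.9
Total out = 997.1 mol; y_P = 162.9 / 997.1 = 0.1634.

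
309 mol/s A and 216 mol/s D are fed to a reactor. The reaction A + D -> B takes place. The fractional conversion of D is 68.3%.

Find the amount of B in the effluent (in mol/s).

148 mol/s

D reacted = 0.683 × 216 = 147.5 mol/s; ν_D = −1, so ξ = 147.5/1 = 147.5 mol/s.
Outlet amounts (n = n₀ + ν ξ):
  A: 309 − 1(147.5) = 161.5
  D: 216 − 1(147.5) = 68.47
  B: 0 + 1(147.5) = 147.5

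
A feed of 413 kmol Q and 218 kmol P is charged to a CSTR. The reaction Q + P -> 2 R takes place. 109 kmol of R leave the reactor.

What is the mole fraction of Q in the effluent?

For R: n = n₀ + 2ξ → 109 = 0 + 2ξ, giving ξ = 54.5 kmol.
Outlet amounts (n = n₀ + ν ξ):
  Q: 413 − 1(54.5) = 358.5
  P: 218 − 1(54.5) = 163.5
  R: 0 + 2(54.5) = 109
Total out = 631 kmol; y_Q = 358.5 / 631 = 0.5681.

0.568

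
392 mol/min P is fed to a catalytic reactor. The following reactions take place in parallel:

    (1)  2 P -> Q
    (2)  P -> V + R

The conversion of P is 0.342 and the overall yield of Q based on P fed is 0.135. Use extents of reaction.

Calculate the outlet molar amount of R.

Yield of Q: 1ξ₁ / 392 = 0.135 → ξ₁ = 52.92 mol/min.
Conversion of P: 2ξ₁ + 1ξ₂ = 0.342 × 392 = 134.1 → ξ₂ = 28.22 mol/min.
Outlet amounts (n = n₀ + Σ ν·ξ):
  P: 392 − 2(52.92) − 1(28.22) = 257.9
  Q: 0 + 1(52.92) = 52.92
  V: 0 + 1(28.22) = 28.22
  R: 0 + 1(28.22) = 28.22

28.2 mol/min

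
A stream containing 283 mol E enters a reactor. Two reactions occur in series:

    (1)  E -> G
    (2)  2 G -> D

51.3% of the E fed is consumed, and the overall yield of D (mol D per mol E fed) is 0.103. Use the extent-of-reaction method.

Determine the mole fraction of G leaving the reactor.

Conversion of E: E consumed = 1ξ₁ = 0.513 × 283 → ξ₁ = 145.2 mol.
Yield of D: 1ξ₂ / 283 = 0.103 → ξ₂ = 29.15 mol.
Outlet amounts (n = n₀ + Σ ν·ξ):
  E: 283 − 1(145.2) = 137.8
  G: 0 + 1(145.2) − 2(29.15) = 86.88
  D: 0 + 1(29.15) = 29.15
Total out = 253.9 mol; y_G = 86.88 / 253.9 = 0.3423.

0.342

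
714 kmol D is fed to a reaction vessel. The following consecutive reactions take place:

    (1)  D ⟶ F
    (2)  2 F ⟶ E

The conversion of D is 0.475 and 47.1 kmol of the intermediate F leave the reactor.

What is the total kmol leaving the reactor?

568 kmol

Conversion of D: D consumed = 1ξ₁ = 0.475 × 714 → ξ₁ = 339.1 kmol.
F balance: n_F = 0 + 1ξ₁ − 2ξ₂ = 47.1 → ξ₂ = (1·339.1 − 47.1)/2 = 146 kmol.
Outlet amounts (n = n₀ + Σ ν·ξ):
  D: 714 − 1(339.1) = 374.9
  F: 0 + 1(339.1) − 2(146) = 47.1
  E: 0 + 1(146) = 146
Total out = 374.9 + 47.1 + 146 = 568 kmol.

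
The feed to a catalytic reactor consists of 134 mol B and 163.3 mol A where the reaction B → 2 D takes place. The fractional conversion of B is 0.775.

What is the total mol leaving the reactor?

B reacted = 0.775 × 134 = 103.9 mol; ν_B = −1, so ξ = 103.9/1 = 103.9 mol.
Outlet amounts (n = n₀ + ν ξ):
  B: 134 − 1(103.9) = 30.15
  D: 0 + 2(103.9) = 207.7
  A: 163.3 (inert)
Total out = 30.15 + 207.7 + 163.3 = 401.2 mol.

401 mol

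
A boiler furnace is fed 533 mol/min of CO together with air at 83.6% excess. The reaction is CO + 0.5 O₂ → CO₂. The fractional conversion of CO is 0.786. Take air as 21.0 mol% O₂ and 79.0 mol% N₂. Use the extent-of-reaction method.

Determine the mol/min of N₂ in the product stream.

1840 mol/min

Stoichiometric O₂ = 0.5 × 533 = 266.5 mol/min; O₂ fed = 266.5 × 1.836 = 489.3 mol/min.
N₂ fed = 489.3 × 79/21 = 1841 mol/min.
Fuel reacted = 0.786 × 533 → ξ = 418.9 mol/min.
Outlet (n = n₀ + ν ξ):
  CO: 533 − 1(418.9) = 114.1
  O₂: 489.3 − 0.5(418.9) = 279.8
  N₂: 1841 (inert)
  CO₂: 0 + 1(418.9) = 418.9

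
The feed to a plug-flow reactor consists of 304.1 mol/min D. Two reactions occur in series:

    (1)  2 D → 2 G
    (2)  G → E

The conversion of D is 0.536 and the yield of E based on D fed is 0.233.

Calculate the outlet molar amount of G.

92.1 mol/min

Conversion of D: D consumed = 2ξ₁ = 0.536 × 304.1 → ξ₁ = 81.5 mol/min.
Yield of E: 1ξ₂ / 304.1 = 0.233 → ξ₂ = 70.86 mol/min.
Outlet amounts (n = n₀ + Σ ν·ξ):
  D: 304.1 − 2(81.5) = 141.1
  G: 0 + 2(81.5) − 1(70.86) = 92.14
  E: 0 + 1(70.86) = 70.86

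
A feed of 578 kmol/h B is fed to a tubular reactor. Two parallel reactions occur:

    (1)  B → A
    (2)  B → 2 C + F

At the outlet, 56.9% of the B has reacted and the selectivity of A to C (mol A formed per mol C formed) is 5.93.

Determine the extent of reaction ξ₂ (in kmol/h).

ξ₂ = 25.6 kmol/h

Conversion of B: B consumed = 0.569 × 578 = 328.9 kmol/h = 1ξ₁ + 1ξ₂.
Selectivity: 1ξ₁ / (2ξ₂) = 5.93 → ξ₁ = 11.86 ξ₂.
Substitute: (1·11.86 + 1) ξ₂ = 328.9 → ξ₂ = 25.57 kmol/h, ξ₁ = 303.3 kmol/h.
Outlet amounts (n = n₀ + Σ ν·ξ):
  B: 578 − 1(303.3) − 1(25.57) = 249.1
  A: 0 + 1(303.3) = 303.3
  C: 0 + 2(25.57) = 51.15
  F: 0 + 1(25.57) = 25.57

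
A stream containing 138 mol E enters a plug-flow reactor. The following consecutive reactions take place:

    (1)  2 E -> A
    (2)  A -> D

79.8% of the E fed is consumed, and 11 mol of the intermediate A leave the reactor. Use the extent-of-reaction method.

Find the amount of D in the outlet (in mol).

44.1 mol

Conversion of E: E consumed = 2ξ₁ = 0.798 × 138 → ξ₁ = 55.06 mol.
A balance: n_A = 0 + 1ξ₁ − 1ξ₂ = 11 → ξ₂ = (1·55.06 − 11)/1 = 44.06 mol.
Outlet amounts (n = n₀ + Σ ν·ξ):
  E: 138 − 2(55.06) = 27.88
  A: 0 + 1(55.06) − 1(44.06) = 11
  D: 0 + 1(44.06) = 44.06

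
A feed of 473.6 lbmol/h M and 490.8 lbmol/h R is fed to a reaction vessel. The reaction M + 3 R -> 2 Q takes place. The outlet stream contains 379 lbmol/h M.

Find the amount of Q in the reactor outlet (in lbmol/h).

For M: n = n₀ − 1ξ → 379 = 473.6 − 1ξ, giving ξ = 94.6 lbmol/h.
Outlet amounts (n = n₀ + ν ξ):
  M: 473.6 − 1(94.6) = 379
  R: 490.8 − 3(94.6) = 207
  Q: 0 + 2(94.6) = 189.2

189 lbmol/h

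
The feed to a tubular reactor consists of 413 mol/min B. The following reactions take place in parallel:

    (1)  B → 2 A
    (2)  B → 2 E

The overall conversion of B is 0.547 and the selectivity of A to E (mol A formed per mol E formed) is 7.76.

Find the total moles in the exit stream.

Conversion of B: B consumed = 0.547 × 413 = 225.9 mol/min = 1ξ₁ + 1ξ₂.
Selectivity: 2ξ₁ / (2ξ₂) = 7.76 → ξ₁ = 7.76 ξ₂.
Substitute: (1·7.76 + 1) ξ₂ = 225.9 → ξ₂ = 25.79 mol/min, ξ₁ = 200.1 mol/min.
Outlet amounts (n = n₀ + Σ ν·ξ):
  B: 413 − 1(200.1) − 1(25.79) = 187.1
  A: 0 + 2(200.1) = 400.2
  E: 0 + 2(25.79) = 51.58
Total out = 187.1 + 400.2 + 51.58 = 638.9 mol/min.

639 mol/min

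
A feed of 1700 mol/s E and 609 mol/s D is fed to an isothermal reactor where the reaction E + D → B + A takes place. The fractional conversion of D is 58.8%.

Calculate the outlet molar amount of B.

358 mol/s

D reacted = 0.588 × 609 = 358.1 mol/s; ν_D = −1, so ξ = 358.1/1 = 358.1 mol/s.
Outlet amounts (n = n₀ + ν ξ):
  E: 1700 − 1(358.1) = 1342
  D: 609 − 1(358.1) = 250.9
  B: 0 + 1(358.1) = 358.1
  A: 0 + 1(358.1) = 358.1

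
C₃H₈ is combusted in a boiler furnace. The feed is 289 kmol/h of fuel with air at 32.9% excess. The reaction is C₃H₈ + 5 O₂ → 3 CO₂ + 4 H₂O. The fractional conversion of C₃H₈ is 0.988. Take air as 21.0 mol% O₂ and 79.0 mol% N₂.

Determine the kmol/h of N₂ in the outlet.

7220 kmol/h

Stoichiometric O₂ = 5 × 289 = 1445 kmol/h; O₂ fed = 1445 × 1.329 = 1920 kmol/h.
N₂ fed = 1920 × 79/21 = 7224 kmol/h.
Fuel reacted = 0.988 × 289 → ξ = 285.5 kmol/h.
Outlet (n = n₀ + ν ξ):
  C₃H₈: 289 − 1(285.5) = 3.468
  O₂: 1920 − 5(285.5) = 492.7
  N₂: 7224 (inert)
  CO₂: 0 + 3(285.5) = 856.6
  H₂O: 0 + 4(285.5) = 1142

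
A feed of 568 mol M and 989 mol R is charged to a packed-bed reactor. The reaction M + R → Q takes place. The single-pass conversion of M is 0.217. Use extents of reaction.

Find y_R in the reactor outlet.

M reacted = 0.217 × 568 = 123.3 mol; ν_M = −1, so ξ = 123.3/1 = 123.3 mol.
Outlet amounts (n = n₀ + ν ξ):
  M: 568 − 1(123.3) = 444.7
  R: 989 − 1(123.3) = 865.7
  Q: 0 + 1(123.3) = 123.3
Total out = 1434 mol; y_R = 865.7 / 1434 = 0.6038.

0.604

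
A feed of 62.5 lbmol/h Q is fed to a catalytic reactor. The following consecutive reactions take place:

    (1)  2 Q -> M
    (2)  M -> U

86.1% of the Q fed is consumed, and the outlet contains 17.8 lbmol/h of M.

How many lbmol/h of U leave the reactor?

Conversion of Q: Q consumed = 2ξ₁ = 0.861 × 62.5 → ξ₁ = 26.91 lbmol/h.
M balance: n_M = 0 + 1ξ₁ − 1ξ₂ = 17.8 → ξ₂ = (1·26.91 − 17.8)/1 = 9.106 lbmol/h.
Outlet amounts (n = n₀ + Σ ν·ξ):
  Q: 62.5 − 2(26.91) = 8.688
  M: 0 + 1(26.91) − 1(9.106) = 17.8
  U: 0 + 1(9.106) = 9.106

9.11 lbmol/h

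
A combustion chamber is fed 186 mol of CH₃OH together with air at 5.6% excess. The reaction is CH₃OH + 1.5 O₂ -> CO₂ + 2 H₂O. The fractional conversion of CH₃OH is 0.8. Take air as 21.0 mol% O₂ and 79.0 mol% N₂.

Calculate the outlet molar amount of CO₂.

Stoichiometric O₂ = 1.5 × 186 = 279 mol; O₂ fed = 279 × 1.056 = 294.6 mol.
N₂ fed = 294.6 × 79/21 = 1108 mol.
Fuel reacted = 0.8 × 186 → ξ = 148.8 mol.
Outlet (n = n₀ + ν ξ):
  CH₃OH: 186 − 1(148.8) = 37.2
  O₂: 294.6 − 1.5(148.8) = 71.42
  N₂: 1108 (inert)
  CO₂: 0 + 1(148.8) = 148.8
  H₂O: 0 + 2(148.8) = 297.6

149 mol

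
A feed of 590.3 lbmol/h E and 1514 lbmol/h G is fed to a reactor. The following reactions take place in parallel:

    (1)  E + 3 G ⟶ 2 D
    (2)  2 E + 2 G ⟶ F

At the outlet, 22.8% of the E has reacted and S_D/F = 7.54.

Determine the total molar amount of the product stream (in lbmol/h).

Conversion of E: E consumed = 0.228 × 590.3 = 134.6 lbmol/h = 1ξ₁ + 2ξ₂.
Selectivity: 2ξ₁ / (1ξ₂) = 7.54 → ξ₁ = 3.77 ξ₂.
Substitute: (1·3.77 + 2) ξ₂ = 134.6 → ξ₂ = 23.33 lbmol/h, ξ₁ = 87.94 lbmol/h.
Outlet amounts (n = n₀ + Σ ν·ξ):
  E: 590.3 − 1(87.94) − 2(23.33) = 455.7
  G: 1514 − 3(87.94) − 2(23.33) = 1204
  D: 0 + 2(87.94) = 175.9
  F: 0 + 1(23.33) = 23.33
Total out = 455.7 + 1204 + 175.9 + 23.33 = 1858 lbmol/h.

1860 lbmol/h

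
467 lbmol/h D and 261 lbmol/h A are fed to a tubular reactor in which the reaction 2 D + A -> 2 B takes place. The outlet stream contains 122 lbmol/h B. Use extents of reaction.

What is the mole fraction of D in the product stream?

For B: n = n₀ + 2ξ → 122 = 0 + 2ξ, giving ξ = 61 lbmol/h.
Outlet amounts (n = n₀ + ν ξ):
  D: 467 − 2(61) = 345
  A: 261 − 1(61) = 200
  B: 0 + 2(61) = 122
Total out = 667 lbmol/h; y_D = 345 / 667 = 0.5172.

0.517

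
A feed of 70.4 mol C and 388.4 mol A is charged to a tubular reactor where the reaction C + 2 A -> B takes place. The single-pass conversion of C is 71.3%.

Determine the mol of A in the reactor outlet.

C reacted = 0.713 × 70.4 = 50.2 mol; ν_C = −1, so ξ = 50.2/1 = 50.2 mol.
Outlet amounts (n = n₀ + ν ξ):
  C: 70.4 − 1(50.2) = 20.2
  A: 388.4 − 2(50.2) = 288
  B: 0 + 1(50.2) = 50.2

288 mol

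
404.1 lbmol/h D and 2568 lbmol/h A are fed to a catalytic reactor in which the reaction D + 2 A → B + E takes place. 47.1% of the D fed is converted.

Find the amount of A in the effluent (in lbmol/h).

2190 lbmol/h

D reacted = 0.471 × 404.1 = 190.3 lbmol/h; ν_D = −1, so ξ = 190.3/1 = 190.3 lbmol/h.
Outlet amounts (n = n₀ + ν ξ):
  D: 404.1 − 1(190.3) = 213.8
  A: 2568 − 2(190.3) = 2187
  B: 0 + 1(190.3) = 190.3
  E: 0 + 1(190.3) = 190.3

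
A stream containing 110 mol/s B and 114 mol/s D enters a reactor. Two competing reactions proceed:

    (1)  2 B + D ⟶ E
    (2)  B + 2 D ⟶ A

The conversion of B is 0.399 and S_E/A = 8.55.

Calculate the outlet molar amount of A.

2.42 mol/s

Conversion of B: B consumed = 0.399 × 110 = 43.89 mol/s = 2ξ₁ + 1ξ₂.
Selectivity: 1ξ₁ / (1ξ₂) = 8.55 → ξ₁ = 8.55 ξ₂.
Substitute: (2·8.55 + 1) ξ₂ = 43.89 → ξ₂ = 2.425 mol/s, ξ₁ = 20.73 mol/s.
Outlet amounts (n = n₀ + Σ ν·ξ):
  B: 110 − 2(20.73) − 1(2.425) = 66.11
  D: 114 − 1(20.73) − 2(2.425) = 88.42
  E: 0 + 1(20.73) = 20.73
  A: 0 + 1(2.425) = 2.425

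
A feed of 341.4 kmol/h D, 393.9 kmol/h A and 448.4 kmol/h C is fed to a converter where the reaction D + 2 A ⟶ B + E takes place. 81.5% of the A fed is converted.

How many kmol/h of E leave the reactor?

A reacted = 0.815 × 393.9 = 321 kmol/h; ν_A = −2, so ξ = 321/2 = 160.5 kmol/h.
Outlet amounts (n = n₀ + ν ξ):
  D: 341.4 − 1(160.5) = 180.9
  A: 393.9 − 2(160.5) = 72.87
  B: 0 + 1(160.5) = 160.5
  E: 0 + 1(160.5) = 160.5
  C: 448.4 (inert)

161 kmol/h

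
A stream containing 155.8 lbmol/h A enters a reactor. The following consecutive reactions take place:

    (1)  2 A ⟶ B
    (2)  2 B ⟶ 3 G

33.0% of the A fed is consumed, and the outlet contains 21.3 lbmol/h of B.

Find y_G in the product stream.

Conversion of A: A consumed = 2ξ₁ = 0.33 × 155.8 → ξ₁ = 25.71 lbmol/h.
B balance: n_B = 0 + 1ξ₁ − 2ξ₂ = 21.3 → ξ₂ = (1·25.71 − 21.3)/2 = 2.204 lbmol/h.
Outlet amounts (n = n₀ + Σ ν·ξ):
  A: 155.8 − 2(25.71) = 104.4
  B: 0 + 1(25.71) − 2(2.204) = 21.3
  G: 0 + 3(2.204) = 6.611
Total out = 132.3 lbmol/h; y_G = 6.611 / 132.3 = 0.04997.

0.05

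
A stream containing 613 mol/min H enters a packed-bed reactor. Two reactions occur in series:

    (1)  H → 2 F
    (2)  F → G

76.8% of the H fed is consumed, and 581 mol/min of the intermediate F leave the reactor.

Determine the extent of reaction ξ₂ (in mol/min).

Conversion of H: H consumed = 1ξ₁ = 0.768 × 613 → ξ₁ = 470.8 mol/min.
F balance: n_F = 0 + 2ξ₁ − 1ξ₂ = 581 → ξ₂ = (2·470.8 − 581)/1 = 360.6 mol/min.
Outlet amounts (n = n₀ + Σ ν·ξ):
  H: 613 − 1(470.8) = 142.2
  F: 0 + 2(470.8) − 1(360.6) = 581
  G: 0 + 1(360.6) = 360.6

ξ₂ = 361 mol/min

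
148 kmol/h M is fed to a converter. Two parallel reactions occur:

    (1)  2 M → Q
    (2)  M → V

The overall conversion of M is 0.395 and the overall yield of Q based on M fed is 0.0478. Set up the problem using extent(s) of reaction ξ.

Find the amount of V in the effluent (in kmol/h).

Yield of Q: 1ξ₁ / 148 = 0.0478 → ξ₁ = 7.074 kmol/h.
Conversion of M: 2ξ₁ + 1ξ₂ = 0.395 × 148 = 58.46 → ξ₂ = 44.31 kmol/h.
Outlet amounts (n = n₀ + Σ ν·ξ):
  M: 148 − 2(7.074) − 1(44.31) = 89.54
  Q: 0 + 1(7.074) = 7.074
  V: 0 + 1(44.31) = 44.31

44.3 kmol/h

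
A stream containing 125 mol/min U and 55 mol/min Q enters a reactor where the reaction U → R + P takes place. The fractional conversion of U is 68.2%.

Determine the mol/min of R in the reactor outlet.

85.2 mol/min

U reacted = 0.682 × 125 = 85.25 mol/min; ν_U = −1, so ξ = 85.25/1 = 85.25 mol/min.
Outlet amounts (n = n₀ + ν ξ):
  U: 125 − 1(85.25) = 39.75
  R: 0 + 1(85.25) = 85.25
  P: 0 + 1(85.25) = 85.25
  Q: 55 (inert)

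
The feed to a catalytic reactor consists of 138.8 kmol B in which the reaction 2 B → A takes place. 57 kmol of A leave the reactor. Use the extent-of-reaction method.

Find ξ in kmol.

ξ = 57 kmol

For A: n = n₀ + 1ξ → 57 = 0 + 1ξ, giving ξ = 57 kmol.
Outlet amounts (n = n₀ + ν ξ):
  B: 138.8 − 2(57) = 24.8
  A: 0 + 1(57) = 57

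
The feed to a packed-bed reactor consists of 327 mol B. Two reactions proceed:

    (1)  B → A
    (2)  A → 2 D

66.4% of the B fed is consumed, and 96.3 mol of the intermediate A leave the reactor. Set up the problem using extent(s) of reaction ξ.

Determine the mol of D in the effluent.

Conversion of B: B consumed = 1ξ₁ = 0.664 × 327 → ξ₁ = 217.1 mol.
A balance: n_A = 0 + 1ξ₁ − 1ξ₂ = 96.3 → ξ₂ = (1·217.1 − 96.3)/1 = 120.8 mol.
Outlet amounts (n = n₀ + Σ ν·ξ):
  B: 327 − 1(217.1) = 109.9
  A: 0 + 1(217.1) − 1(120.8) = 96.3
  D: 0 + 2(120.8) = 241.7

242 mol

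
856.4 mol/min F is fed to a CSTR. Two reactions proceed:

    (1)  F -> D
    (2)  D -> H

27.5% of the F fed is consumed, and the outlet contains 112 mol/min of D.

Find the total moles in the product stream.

856 mol/min

Conversion of F: F consumed = 1ξ₁ = 0.275 × 856.4 → ξ₁ = 235.5 mol/min.
D balance: n_D = 0 + 1ξ₁ − 1ξ₂ = 112 → ξ₂ = (1·235.5 − 112)/1 = 123.5 mol/min.
Outlet amounts (n = n₀ + Σ ν·ξ):
  F: 856.4 − 1(235.5) = 620.9
  D: 0 + 1(235.5) − 1(123.5) = 112
  H: 0 + 1(123.5) = 123.5
Total out = 620.9 + 112 + 123.5 = 856.4 mol/min.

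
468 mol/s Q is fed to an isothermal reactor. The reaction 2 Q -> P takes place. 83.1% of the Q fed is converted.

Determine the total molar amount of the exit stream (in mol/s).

274 mol/s

Q reacted = 0.831 × 468 = 388.9 mol/s; ν_Q = −2, so ξ = 388.9/2 = 194.5 mol/s.
Outlet amounts (n = n₀ + ν ξ):
  Q: 468 − 2(194.5) = 79.09
  P: 0 + 1(194.5) = 194.5
Total out = 79.09 + 194.5 = 273.5 mol/s.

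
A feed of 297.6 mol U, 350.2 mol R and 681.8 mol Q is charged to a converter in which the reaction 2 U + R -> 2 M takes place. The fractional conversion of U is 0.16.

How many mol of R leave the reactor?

U reacted = 0.16 × 297.6 = 47.62 mol; ν_U = −2, so ξ = 47.62/2 = 23.81 mol.
Outlet amounts (n = n₀ + ν ξ):
  U: 297.6 − 2(23.81) = 250
  R: 350.2 − 1(23.81) = 326.4
  M: 0 + 2(23.81) = 47.62
  Q: 681.8 (inert)

326 mol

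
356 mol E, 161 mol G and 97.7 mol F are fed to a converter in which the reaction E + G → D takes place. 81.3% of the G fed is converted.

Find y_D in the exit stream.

G reacted = 0.813 × 161 = 130.9 mol; ν_G = −1, so ξ = 130.9/1 = 130.9 mol.
Outlet amounts (n = n₀ + ν ξ):
  E: 356 − 1(130.9) = 225.1
  G: 161 − 1(130.9) = 30.11
  D: 0 + 1(130.9) = 130.9
  F: 97.7 (inert)
Total out = 483.8 mol; y_D = 130.9 / 483.8 = 0.2705.

0.271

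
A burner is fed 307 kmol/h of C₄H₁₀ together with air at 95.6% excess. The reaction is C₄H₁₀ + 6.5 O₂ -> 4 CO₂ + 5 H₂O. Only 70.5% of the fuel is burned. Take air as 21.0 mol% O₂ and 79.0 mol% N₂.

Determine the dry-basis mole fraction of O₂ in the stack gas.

Stoichiometric O₂ = 6.5 × 307 = 1996 kmol/h; O₂ fed = 1996 × 1.956 = 3903 kmol/h.
N₂ fed = 3903 × 79/21 = 14680 kmol/h.
Fuel reacted = 0.705 × 307 → ξ = 216.4 kmol/h.
Outlet (n = n₀ + ν ξ):
  C₄H₁₀: 307 − 1(216.4) = 90.57
  O₂: 3903 − 6.5(216.4) = 2496
  N₂: 14680 (inert)
  CO₂: 0 + 4(216.4) = 865.7
  H₂O: 0 + 5(216.4) = 1082
Dry total = 18140 kmol/h; y_O₂ (dry) = 2496 / 18140 = 0.1376.

0.138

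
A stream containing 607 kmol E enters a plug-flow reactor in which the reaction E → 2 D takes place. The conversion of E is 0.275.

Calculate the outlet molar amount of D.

E reacted = 0.275 × 607 = 166.9 kmol; ν_E = −1, so ξ = 166.9/1 = 166.9 kmol.
Outlet amounts (n = n₀ + ν ξ):
  E: 607 − 1(166.9) = 440.1
  D: 0 + 2(166.9) = 333.9

334 kmol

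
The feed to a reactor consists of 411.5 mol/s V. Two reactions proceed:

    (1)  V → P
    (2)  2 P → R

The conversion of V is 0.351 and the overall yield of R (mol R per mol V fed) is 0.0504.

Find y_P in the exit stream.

Conversion of V: V consumed = 1ξ₁ = 0.351 × 411.5 → ξ₁ = 144.4 mol/s.
Yield of R: 1ξ₂ / 411.5 = 0.0504 → ξ₂ = 20.74 mol/s.
Outlet amounts (n = n₀ + Σ ν·ξ):
  V: 411.5 − 1(144.4) = 267.1
  P: 0 + 1(144.4) − 2(20.74) = 103
  R: 0 + 1(20.74) = 20.74
Total out = 390.8 mol/s; y_P = 103 / 390.8 = 0.2635.

0.263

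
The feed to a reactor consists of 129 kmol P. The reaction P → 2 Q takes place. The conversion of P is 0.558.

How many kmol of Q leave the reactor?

144 kmol

P reacted = 0.558 × 129 = 71.98 kmol; ν_P = −1, so ξ = 71.98/1 = 71.98 kmol.
Outlet amounts (n = n₀ + ν ξ):
  P: 129 − 1(71.98) = 57.02
  Q: 0 + 2(71.98) = 144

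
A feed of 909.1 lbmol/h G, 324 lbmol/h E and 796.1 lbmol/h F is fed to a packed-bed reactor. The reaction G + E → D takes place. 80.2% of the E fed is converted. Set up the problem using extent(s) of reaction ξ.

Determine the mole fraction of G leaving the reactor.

E reacted = 0.802 × 324 = 259.8 lbmol/h; ν_E = −1, so ξ = 259.8/1 = 259.8 lbmol/h.
Outlet amounts (n = n₀ + ν ξ):
  G: 909.1 − 1(259.8) = 649.3
  E: 324 − 1(259.8) = 64.15
  D: 0 + 1(259.8) = 259.8
  F: 796.1 (inert)
Total out = 1769 lbmol/h; y_G = 649.3 / 1769 = 0.3669.

0.367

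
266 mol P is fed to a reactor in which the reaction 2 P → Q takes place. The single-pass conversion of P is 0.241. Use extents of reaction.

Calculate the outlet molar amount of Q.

P reacted = 0.241 × 266 = 64.11 mol; ν_P = −2, so ξ = 64.11/2 = 32.05 mol.
Outlet amounts (n = n₀ + ν ξ):
  P: 266 − 2(32.05) = 201.9
  Q: 0 + 1(32.05) = 32.05

32.1 mol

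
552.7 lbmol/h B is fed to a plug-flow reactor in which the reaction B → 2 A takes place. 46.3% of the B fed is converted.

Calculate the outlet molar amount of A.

B reacted = 0.463 × 552.7 = 255.9 lbmol/h; ν_B = −1, so ξ = 255.9/1 = 255.9 lbmol/h.
Outlet amounts (n = n₀ + ν ξ):
  B: 552.7 − 1(255.9) = 296.8
  A: 0 + 2(255.9) = 511.8

512 lbmol/h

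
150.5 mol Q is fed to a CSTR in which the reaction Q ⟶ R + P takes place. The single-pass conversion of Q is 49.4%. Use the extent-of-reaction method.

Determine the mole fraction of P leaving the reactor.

Q reacted = 0.494 × 150.5 = 74.35 mol; ν_Q = −1, so ξ = 74.35/1 = 74.35 mol.
Outlet amounts (n = n₀ + ν ξ):
  Q: 150.5 − 1(74.35) = 76.15
  R: 0 + 1(74.35) = 74.35
  P: 0 + 1(74.35) = 74.35
Total out = 224.8 mol; y_P = 74.35 / 224.8 = 0.3307.

0.331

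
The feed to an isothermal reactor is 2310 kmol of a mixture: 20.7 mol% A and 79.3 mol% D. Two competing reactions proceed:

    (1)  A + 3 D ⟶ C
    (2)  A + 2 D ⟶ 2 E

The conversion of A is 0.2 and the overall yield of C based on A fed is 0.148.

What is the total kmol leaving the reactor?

Yield of C: 1ξ₁ / 478.2 = 0.148 → ξ₁ = 70.77 kmol.
Conversion of A: 1ξ₁ + 1ξ₂ = 0.2 × 478.2 = 95.63 → ξ₂ = 24.86 kmol.
Outlet amounts (n = n₀ + Σ ν·ξ):
  A: 478.2 − 1(70.77) − 1(24.86) = 382.5
  D: 1832 − 3(70.77) − 2(24.86) = 1570
  C: 0 + 1(70.77) = 70.77
  E: 0 + 2(24.86) = 49.73
Total out = 382.5 + 1570 + 70.77 + 49.73 = 2073 kmol.

2070 kmol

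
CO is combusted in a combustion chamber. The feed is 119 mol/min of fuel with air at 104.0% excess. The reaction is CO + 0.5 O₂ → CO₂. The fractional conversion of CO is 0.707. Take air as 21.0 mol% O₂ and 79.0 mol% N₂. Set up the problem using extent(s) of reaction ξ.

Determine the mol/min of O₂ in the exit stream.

Stoichiometric O₂ = 0.5 × 119 = 59.5 mol/min; O₂ fed = 59.5 × 2.040 = 121.4 mol/min.
N₂ fed = 121.4 × 79/21 = 456.6 mol/min.
Fuel reacted = 0.707 × 119 → ξ = 84.13 mol/min.
Outlet (n = n₀ + ν ξ):
  CO: 119 − 1(84.13) = 34.87
  O₂: 121.4 − 0.5(84.13) = 79.31
  N₂: 456.6 (inert)
  CO₂: 0 + 1(84.13) = 84.13

79.3 mol/min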